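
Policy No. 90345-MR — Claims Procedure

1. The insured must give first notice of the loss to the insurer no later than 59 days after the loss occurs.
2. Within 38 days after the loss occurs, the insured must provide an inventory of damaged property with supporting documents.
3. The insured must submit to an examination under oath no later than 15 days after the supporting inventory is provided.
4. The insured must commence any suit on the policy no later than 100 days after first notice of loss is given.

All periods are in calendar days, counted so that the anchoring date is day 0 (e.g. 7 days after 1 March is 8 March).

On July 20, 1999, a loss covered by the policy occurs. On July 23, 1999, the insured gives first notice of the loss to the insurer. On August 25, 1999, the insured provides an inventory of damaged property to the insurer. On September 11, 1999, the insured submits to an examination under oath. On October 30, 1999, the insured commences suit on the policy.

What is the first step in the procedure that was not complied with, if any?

Step 1 — counting 59 days from July 20, 1999 (when the loss occurs) gives a deadline of September 17, 1999; done July 23, 1999 — timely.
Step 2 — counting 38 days from July 20, 1999 (when the loss occurs) gives a deadline of August 27, 1999; August 25, 1999 is within that limit.
Step 3 — counting 15 days from August 25, 1999 (when the supporting inventory is provided) gives a deadline of September 9, 1999; done September 11, 1999 — 2 days late.
The analysis stops there.

Step 3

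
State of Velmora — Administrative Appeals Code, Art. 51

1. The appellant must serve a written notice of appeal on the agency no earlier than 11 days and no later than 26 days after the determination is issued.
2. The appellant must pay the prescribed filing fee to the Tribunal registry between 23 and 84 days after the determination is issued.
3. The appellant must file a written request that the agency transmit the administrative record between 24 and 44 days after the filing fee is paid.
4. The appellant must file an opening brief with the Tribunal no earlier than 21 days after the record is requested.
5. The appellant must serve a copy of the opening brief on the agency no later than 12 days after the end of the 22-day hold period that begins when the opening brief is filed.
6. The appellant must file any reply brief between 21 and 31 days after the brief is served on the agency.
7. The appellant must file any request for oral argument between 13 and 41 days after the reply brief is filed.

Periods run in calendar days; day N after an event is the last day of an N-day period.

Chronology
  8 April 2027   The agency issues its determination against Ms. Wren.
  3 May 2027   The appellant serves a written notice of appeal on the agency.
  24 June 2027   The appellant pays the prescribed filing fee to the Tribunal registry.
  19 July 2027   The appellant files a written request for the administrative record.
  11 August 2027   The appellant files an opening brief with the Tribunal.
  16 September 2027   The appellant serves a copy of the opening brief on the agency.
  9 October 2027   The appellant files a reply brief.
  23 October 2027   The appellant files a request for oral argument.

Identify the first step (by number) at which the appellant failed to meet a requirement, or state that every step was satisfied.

Step 1: the window is 11–26 days after 8 April 2027 (when the determination is issued), so 19 April 2027 through 4 May 2027; done 3 May 2027, which is between those dates.
Step 2: the window is 23–84 days after 8 April 2027 (when the determination is issued), so 1 May 2027 through 1 July 2027; done 24 June 2027, which is between those dates.
Step 3: the window is 24–44 days after 24 June 2027 (when the filing fee is paid), so 18 July 2027 through 7 August 2027; 19 July 2027 falls inside that range.
Step 4: the earliest permitted date is 21 days after 19 July 2027 (when the record is requested), i.e. 9 August 2027; done 11 August 2027, after the minimum wait.
Step 5: 12 days after 2 September 2027 (end of the 22-day hold period, which began when the opening brief is filed on 11 August 2027) is 14 September 2027; 16 September 2027 misses that deadline by 2 days.

Step 5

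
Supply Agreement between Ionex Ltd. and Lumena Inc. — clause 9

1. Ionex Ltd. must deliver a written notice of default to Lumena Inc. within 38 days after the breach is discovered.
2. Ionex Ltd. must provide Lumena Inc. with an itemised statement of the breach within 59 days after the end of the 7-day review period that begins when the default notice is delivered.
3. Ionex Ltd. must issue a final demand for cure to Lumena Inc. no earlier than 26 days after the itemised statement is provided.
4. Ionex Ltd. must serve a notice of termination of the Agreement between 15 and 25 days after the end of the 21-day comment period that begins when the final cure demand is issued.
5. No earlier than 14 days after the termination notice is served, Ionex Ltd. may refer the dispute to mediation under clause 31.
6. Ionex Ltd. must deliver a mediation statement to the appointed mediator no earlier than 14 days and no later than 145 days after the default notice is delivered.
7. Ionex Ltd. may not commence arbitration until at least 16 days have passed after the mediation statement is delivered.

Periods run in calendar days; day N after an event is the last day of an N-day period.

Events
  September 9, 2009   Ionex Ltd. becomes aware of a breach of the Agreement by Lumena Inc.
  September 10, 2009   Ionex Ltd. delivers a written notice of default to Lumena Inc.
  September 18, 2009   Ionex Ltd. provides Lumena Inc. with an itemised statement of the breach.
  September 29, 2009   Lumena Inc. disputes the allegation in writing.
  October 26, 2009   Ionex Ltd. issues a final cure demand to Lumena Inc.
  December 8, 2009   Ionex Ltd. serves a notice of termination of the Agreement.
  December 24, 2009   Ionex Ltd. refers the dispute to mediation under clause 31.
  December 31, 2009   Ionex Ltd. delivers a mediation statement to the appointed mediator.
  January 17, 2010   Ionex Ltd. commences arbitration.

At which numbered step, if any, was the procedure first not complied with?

(1) due by September 9, 2009 + 38 days = October 17, 2009; done September 10, 2009 — timely.
(2) due by September 17, 2009 + 59 days = November 15, 2009; completed September 18, 2009, before the deadline.
(3) permitted from September 18, 2009 + 26 days = October 14, 2009 onward; done October 26, 2009 — permitted.
(4) the permitted window runs from November 16, 2009 + 15 = December 1, 2009 to November 16, 2009 + 25 = December 11, 2009; done December 8, 2009, which is between those dates.
(5) permitted from December 8, 2009 + 14 days = December 22, 2009 onward; done December 24, 2009, after the minimum wait.
(6) the permitted window runs from September 10, 2009 + 14 = September 24, 2009 to September 10, 2009 + 145 = February 2, 2010; done December 31, 2009 — within the window.
(7) permitted from December 31, 2009 + 16 days = January 16, 2010 onward; done January 17, 2010, after the minimum wait.

None — every step was satisfied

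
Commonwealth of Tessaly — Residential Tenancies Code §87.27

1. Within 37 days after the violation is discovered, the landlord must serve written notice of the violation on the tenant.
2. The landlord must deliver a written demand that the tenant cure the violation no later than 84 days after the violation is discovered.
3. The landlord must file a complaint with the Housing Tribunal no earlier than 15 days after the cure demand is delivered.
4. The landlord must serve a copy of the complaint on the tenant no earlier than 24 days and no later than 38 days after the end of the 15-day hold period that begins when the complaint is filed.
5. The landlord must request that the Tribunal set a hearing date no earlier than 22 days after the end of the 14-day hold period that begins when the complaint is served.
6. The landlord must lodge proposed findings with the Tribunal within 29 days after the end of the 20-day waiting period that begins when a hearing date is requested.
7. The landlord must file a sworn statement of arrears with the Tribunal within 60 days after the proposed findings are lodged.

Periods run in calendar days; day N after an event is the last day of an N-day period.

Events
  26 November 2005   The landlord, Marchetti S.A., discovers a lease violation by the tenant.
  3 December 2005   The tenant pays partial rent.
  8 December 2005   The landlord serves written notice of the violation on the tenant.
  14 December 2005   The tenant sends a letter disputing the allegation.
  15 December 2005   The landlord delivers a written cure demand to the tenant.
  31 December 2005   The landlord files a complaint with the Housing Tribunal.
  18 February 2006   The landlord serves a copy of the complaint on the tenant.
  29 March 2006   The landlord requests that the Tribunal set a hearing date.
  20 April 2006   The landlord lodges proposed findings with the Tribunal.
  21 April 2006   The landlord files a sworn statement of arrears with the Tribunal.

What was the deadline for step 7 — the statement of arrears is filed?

19 June 2006

Step 7 runs from 20 April 2006, when the proposed findings are lodged. 60 days after 20 April 2006 is 19 June 2006.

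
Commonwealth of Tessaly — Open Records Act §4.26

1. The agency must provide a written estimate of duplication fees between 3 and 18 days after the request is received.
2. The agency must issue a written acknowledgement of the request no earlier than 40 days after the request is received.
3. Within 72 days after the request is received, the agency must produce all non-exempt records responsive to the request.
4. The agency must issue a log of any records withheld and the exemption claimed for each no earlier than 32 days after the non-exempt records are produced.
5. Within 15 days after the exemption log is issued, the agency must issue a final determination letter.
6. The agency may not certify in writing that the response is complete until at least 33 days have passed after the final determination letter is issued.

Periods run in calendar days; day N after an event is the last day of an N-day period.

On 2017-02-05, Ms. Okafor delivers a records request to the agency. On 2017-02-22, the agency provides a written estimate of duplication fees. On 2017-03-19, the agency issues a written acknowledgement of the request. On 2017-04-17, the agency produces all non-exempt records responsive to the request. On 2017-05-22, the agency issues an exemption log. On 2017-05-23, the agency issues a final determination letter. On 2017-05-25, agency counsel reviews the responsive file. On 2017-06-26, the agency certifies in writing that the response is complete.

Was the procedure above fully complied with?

Yes

(1) the permitted window runs from 2017-02-05 + 3 = 2017-02-08 to 2017-02-05 + 18 = 2017-02-23; done 2017-02-22, which is between those dates.
(2) permitted from 2017-02-05 + 40 days = 2017-03-17 onward; done 2017-03-19 — permitted.
(3) due by 2017-02-05 + 72 days = 2017-04-18; done 2017-04-17 — timely.
(4) permitted from 2017-04-17 + 32 days = 2017-05-19 onward; done 2017-05-22 — permitted.
(5) due by 2017-05-22 + 15 days = 2017-06-06; done 2017-05-23 — timely.
(6) permitted from 2017-05-23 + 33 days = 2017-06-25 onward; 2017-06-26 is on or after that date.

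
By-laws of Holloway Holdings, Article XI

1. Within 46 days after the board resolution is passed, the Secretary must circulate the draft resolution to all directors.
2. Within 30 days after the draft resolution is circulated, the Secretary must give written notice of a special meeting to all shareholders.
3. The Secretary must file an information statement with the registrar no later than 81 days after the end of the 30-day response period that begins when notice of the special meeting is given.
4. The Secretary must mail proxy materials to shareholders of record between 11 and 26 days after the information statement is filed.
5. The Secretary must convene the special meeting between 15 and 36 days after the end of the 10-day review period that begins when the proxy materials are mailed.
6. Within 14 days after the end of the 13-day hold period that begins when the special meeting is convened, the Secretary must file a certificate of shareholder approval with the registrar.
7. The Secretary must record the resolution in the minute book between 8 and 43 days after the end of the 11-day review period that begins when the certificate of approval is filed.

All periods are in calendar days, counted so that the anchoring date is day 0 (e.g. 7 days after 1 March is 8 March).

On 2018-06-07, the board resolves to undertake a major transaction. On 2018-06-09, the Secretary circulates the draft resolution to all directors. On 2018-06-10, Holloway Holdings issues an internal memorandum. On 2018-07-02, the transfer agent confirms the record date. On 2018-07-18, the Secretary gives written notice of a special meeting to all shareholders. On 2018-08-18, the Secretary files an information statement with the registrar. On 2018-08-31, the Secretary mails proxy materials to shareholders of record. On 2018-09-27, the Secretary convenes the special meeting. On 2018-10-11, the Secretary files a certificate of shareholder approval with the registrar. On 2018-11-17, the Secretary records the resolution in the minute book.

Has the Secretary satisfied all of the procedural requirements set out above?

No

Step 1: 46 days after 2018-06-07 (when the board resolution is passed) is 2018-07-23; completed 2018-06-09, before the deadline.
Step 2: 30 days after 2018-06-09 (when the draft resolution is circulated) is 2018-07-09; 2018-07-18 misses that deadline by 9 days.
The analysis stops there.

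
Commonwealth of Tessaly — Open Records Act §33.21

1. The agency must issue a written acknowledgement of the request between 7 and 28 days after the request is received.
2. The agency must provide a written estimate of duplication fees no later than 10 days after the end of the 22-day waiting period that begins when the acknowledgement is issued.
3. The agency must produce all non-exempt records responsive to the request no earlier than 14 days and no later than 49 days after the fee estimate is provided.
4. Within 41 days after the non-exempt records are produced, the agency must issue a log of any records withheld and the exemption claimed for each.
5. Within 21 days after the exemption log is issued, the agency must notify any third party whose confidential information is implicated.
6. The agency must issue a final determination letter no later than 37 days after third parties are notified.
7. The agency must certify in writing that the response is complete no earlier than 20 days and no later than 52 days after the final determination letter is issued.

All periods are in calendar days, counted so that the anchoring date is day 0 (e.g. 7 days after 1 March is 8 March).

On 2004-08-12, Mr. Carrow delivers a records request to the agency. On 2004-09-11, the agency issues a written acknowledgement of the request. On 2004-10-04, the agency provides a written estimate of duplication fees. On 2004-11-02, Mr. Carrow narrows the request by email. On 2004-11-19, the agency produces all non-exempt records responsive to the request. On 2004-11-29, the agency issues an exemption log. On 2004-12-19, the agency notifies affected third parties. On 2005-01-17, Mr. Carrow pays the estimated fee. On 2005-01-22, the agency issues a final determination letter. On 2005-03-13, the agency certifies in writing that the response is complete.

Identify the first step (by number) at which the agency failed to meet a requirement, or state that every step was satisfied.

Step 1

Step 1: the window is 7–28 days after 2004-08-12 (when the request is received), so 2004-08-19 through 2004-09-09; done 2004-09-11 — 2 days after the window closed.
Later steps need not be reached.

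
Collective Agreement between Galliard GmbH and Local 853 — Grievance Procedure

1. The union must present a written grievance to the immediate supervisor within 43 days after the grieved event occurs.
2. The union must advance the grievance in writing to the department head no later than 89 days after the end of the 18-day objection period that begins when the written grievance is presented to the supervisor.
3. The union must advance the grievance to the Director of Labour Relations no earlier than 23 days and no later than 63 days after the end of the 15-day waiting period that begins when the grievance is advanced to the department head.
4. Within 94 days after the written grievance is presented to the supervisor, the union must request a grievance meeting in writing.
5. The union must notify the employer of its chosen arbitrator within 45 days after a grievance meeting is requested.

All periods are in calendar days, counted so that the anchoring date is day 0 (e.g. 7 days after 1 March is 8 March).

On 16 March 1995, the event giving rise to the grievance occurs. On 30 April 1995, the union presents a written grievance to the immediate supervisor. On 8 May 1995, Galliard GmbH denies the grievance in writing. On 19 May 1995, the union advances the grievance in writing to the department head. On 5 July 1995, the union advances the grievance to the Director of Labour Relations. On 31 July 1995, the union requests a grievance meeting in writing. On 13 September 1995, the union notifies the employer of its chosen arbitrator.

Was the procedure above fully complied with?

(1) due by 16 March 1995 + 43 days = 28 April 1995; 30 April 1995 misses that deadline by 2 days.
Later steps need not be reached.

No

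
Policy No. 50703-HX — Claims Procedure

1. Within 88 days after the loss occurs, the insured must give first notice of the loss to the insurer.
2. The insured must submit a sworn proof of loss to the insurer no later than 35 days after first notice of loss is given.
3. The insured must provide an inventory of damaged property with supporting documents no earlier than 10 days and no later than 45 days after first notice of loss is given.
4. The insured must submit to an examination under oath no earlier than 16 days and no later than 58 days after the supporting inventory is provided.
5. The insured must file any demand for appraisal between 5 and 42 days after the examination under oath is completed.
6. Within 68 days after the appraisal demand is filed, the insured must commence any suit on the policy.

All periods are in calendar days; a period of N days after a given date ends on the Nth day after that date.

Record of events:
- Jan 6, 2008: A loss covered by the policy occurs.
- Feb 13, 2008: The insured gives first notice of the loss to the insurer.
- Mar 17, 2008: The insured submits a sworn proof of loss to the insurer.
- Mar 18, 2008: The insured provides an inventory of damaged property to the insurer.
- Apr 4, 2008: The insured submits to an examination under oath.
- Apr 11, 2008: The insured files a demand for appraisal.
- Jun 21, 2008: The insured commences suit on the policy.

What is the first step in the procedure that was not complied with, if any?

Step 6

(1) due by Jan 6, 2008 + 88 days = Apr 3, 2008; completed Feb 13, 2008, before the deadline.
(2) due by Feb 13, 2008 + 35 days = Mar 19, 2008; done Mar 17, 2008 — timely.
(3) the permitted window runs from Feb 13, 2008 + 10 = Feb 23, 2008 to Feb 13, 2008 + 45 = Mar 29, 2008; Mar 18, 2008 falls inside that range.
(4) the permitted window runs from Mar 18, 2008 + 16 = Apr 3, 2008 to Mar 18, 2008 + 58 = May 15, 2008; Apr 4, 2008 falls inside that range.
(5) the permitted window runs from Apr 4, 2008 + 5 = Apr 9, 2008 to Apr 4, 2008 + 42 = May 16, 2008; done Apr 11, 2008 — within the window.
(6) due by Apr 11, 2008 + 68 days = Jun 18, 2008; Jun 21, 2008 misses that deadline by 3 days.
That is the first point of non-compliance.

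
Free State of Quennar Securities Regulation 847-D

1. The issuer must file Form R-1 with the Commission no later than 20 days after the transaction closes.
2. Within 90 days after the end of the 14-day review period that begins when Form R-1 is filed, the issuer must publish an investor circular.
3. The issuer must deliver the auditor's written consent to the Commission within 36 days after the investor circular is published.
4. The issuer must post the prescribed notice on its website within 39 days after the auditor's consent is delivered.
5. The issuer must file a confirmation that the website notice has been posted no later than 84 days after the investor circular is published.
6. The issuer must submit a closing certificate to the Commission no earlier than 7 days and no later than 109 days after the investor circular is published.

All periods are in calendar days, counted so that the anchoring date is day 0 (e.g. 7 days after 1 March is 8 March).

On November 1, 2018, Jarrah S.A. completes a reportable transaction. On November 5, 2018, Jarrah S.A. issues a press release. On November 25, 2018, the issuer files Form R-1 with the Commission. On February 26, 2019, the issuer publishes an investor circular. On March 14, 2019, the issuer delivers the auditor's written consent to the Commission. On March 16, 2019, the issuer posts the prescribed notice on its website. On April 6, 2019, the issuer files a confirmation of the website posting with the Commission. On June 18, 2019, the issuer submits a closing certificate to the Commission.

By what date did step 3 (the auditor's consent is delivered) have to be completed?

Step 3 runs from February 26, 2019, when the investor circular is published. 36 days after February 26, 2019 is April 3, 2019.

April 3, 2019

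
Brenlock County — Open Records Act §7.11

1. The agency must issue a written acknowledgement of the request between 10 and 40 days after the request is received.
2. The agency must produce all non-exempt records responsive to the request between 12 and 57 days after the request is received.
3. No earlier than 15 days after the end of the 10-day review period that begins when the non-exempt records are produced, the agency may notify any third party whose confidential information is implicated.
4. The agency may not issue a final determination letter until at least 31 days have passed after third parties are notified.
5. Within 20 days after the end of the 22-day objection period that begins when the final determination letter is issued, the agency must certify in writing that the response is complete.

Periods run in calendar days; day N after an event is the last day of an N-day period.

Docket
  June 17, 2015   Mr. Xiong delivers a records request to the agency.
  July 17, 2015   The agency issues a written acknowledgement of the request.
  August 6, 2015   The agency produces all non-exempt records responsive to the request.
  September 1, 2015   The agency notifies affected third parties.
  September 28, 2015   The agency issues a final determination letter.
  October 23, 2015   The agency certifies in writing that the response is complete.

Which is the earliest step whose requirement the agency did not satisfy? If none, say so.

Step 4

(1) the permitted window runs from June 17, 2015 + 10 = June 27, 2015 to June 17, 2015 + 40 = July 27, 2015; done July 17, 2015, which is between those dates.
(2) the permitted window runs from June 17, 2015 + 12 = June 29, 2015 to June 17, 2015 + 57 = August 13, 2015; done August 6, 2015 — within the window.
(3) permitted from August 16, 2015 + 15 days = August 31, 2015 onward; done September 1, 2015 — permitted.
(4) permitted from September 1, 2015 + 31 days = October 2, 2015 onward; done September 28, 2015 — 4 days too early.
That is the first point of non-compliance.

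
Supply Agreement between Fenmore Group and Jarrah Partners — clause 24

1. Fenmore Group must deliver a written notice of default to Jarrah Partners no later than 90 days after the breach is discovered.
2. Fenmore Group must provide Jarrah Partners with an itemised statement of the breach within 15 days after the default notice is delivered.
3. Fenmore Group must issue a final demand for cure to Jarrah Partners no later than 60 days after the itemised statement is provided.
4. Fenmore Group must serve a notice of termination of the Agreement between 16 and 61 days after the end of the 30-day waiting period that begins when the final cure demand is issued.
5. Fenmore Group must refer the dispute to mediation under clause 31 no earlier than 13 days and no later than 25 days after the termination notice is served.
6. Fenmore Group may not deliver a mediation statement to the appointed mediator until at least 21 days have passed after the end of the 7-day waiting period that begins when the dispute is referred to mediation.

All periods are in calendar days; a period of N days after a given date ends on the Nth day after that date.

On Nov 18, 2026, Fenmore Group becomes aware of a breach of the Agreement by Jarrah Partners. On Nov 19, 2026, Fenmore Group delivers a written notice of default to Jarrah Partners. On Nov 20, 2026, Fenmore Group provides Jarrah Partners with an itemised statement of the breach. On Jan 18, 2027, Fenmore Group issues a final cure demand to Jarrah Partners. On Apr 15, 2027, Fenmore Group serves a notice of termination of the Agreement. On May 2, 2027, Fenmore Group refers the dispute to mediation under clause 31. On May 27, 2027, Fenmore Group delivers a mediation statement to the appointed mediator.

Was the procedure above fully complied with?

Step 1 — counting 90 days from Nov 18, 2026 (when the breach is discovered) gives a deadline of Feb 16, 2027; completed Nov 19, 2026, before the deadline.
Step 2 — counting 15 days from Nov 19, 2026 (when the default notice is delivered) gives a deadline of Dec 4, 2026; completed Nov 20, 2026, before the deadline.
Step 3 — counting 60 days from Nov 20, 2026 (when the itemised statement is provided) gives a deadline of Jan 19, 2027; Jan 18, 2027 is within that limit.
Step 4 — 16 and 61 days from Feb 17, 2027 (end of the 30-day waiting period, which began when the final cure demand is issued on Jan 18, 2027) are Mar 5, 2027 and Apr 19, 2027 respectively; Apr 15, 2027 falls inside that range.
Step 5 — 13 and 25 days from Apr 15, 2027 (when the termination notice is served) are Apr 28, 2027 and May 10, 2027 respectively; done May 2, 2027 — within the window.
Step 6 — must wait 21 days from May 9, 2027 (end of the 7-day waiting period, which began when the dispute is referred to mediation on May 2, 2027), so not before May 30, 2027; done May 27, 2027 — 3 days too early.

No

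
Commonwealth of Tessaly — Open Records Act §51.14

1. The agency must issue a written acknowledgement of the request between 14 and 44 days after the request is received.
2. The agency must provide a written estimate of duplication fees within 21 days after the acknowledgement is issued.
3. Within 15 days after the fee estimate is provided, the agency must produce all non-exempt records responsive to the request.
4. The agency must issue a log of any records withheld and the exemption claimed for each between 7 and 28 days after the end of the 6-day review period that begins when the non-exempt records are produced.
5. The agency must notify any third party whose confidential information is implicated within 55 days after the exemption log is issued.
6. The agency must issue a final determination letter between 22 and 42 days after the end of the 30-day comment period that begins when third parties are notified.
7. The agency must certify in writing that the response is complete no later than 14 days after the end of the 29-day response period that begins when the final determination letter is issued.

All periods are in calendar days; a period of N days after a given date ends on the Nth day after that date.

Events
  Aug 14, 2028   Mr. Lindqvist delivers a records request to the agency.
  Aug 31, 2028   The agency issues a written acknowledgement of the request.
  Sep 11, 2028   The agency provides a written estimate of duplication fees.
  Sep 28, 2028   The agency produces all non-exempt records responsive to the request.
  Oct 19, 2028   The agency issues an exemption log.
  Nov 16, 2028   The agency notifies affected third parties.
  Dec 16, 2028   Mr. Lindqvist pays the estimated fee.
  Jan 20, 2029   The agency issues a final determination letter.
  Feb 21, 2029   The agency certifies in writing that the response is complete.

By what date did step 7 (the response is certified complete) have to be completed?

The final determination letter is issued on Jan 20, 2029; the 29-day response period therefore ends Feb 18, 2029, and step 7 runs from that date. 14 days after Feb 18, 2029 is Mar 4, 2029.

Mar 4, 2029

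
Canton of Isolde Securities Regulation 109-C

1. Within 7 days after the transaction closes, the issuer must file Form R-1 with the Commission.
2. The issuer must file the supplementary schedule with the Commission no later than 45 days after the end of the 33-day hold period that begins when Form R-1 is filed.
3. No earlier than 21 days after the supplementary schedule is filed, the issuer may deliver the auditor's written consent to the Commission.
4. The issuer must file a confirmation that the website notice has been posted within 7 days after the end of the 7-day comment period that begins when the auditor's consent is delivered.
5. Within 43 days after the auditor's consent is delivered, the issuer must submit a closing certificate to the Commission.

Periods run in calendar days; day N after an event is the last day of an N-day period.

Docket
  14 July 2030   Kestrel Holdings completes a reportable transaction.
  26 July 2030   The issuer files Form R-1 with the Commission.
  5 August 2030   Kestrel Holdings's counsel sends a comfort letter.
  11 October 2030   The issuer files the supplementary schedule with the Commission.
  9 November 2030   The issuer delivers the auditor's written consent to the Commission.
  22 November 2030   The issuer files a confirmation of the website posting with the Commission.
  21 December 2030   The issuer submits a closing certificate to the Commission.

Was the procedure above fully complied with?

(1) due by 14 July 2030 + 7 days = 21 July 2030; not done until 26 July 2030, 5 days after the deadline.

No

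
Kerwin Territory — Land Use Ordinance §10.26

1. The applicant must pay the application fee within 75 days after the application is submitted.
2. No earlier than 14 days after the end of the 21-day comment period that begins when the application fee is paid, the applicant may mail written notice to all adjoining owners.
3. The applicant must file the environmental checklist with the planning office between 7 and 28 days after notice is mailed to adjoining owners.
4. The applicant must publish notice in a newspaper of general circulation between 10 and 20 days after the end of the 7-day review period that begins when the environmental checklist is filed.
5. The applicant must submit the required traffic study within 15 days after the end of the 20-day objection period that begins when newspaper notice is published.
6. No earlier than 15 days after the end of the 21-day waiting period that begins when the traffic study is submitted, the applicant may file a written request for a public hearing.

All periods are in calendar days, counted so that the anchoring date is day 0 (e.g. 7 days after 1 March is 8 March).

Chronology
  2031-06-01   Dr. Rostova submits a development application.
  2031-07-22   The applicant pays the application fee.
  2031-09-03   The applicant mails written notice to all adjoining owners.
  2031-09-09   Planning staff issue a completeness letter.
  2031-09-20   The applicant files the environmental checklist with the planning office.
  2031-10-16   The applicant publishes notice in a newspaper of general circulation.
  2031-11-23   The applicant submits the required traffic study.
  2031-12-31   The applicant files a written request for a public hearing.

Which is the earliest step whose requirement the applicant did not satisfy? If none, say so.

Step 1 — counting 75 days from 2031-06-01 (when the application is submitted) gives a deadline of 2031-08-15; completed 2031-07-22, before the deadline.
Step 2 — must wait 14 days from 2031-08-12 (end of the 21-day comment period, which began when the application fee is paid on 2031-07-22), so not before 2031-08-26; done 2031-09-03 — permitted.
Step 3 — 7 and 28 days from 2031-09-03 (when notice is mailed to adjoining owners) are 2031-09-10 and 2031-10-01 respectively; 2031-09-20 falls inside that range.
Step 4 — 10 and 20 days from 2031-09-27 (end of the 7-day review period, which began when the environmental checklist is filed on 2031-09-20) are 2031-10-07 and 2031-10-17 respectively; done 2031-10-16 — within the window.
Step 5 — counting 15 days from 2031-11-05 (end of the 20-day objection period, which began when newspaper notice is published on 2031-10-16) gives a deadline of 2031-11-20; 2031-11-23 misses that deadline by 3 days.
No need to go further; step 5 was not satisfied.

Step 5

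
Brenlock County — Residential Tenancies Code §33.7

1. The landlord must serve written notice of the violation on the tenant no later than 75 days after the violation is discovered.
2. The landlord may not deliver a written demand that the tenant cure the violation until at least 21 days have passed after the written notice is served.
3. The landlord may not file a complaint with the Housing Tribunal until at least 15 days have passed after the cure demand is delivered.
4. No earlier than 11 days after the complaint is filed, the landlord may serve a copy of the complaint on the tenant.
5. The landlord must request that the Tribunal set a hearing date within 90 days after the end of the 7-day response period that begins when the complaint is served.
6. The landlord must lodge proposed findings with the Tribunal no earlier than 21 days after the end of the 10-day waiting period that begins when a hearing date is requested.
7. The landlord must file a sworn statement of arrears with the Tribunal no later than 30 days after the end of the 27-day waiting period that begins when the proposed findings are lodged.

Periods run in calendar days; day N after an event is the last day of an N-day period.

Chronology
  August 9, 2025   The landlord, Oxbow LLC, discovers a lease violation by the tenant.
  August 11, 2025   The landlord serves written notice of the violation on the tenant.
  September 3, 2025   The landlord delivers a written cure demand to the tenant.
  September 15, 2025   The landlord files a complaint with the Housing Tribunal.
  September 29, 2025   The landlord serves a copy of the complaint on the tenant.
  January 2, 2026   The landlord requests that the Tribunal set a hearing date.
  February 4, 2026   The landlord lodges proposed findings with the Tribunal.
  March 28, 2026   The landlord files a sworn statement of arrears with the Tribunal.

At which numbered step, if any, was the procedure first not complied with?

Step 3

Step 1: 75 days after August 9, 2025 (when the violation is discovered) is October 23, 2025; done August 11, 2025 — timely.
Step 2: the earliest permitted date is 21 days after August 11, 2025 (when the written notice is served), i.e. September 1, 2025; September 3, 2025 is on or after that date.
Step 3: the earliest permitted date is 15 days after September 3, 2025 (when the cure demand is delivered), i.e. September 18, 2025; September 15, 2025 is 3 days before the earliest permitted date.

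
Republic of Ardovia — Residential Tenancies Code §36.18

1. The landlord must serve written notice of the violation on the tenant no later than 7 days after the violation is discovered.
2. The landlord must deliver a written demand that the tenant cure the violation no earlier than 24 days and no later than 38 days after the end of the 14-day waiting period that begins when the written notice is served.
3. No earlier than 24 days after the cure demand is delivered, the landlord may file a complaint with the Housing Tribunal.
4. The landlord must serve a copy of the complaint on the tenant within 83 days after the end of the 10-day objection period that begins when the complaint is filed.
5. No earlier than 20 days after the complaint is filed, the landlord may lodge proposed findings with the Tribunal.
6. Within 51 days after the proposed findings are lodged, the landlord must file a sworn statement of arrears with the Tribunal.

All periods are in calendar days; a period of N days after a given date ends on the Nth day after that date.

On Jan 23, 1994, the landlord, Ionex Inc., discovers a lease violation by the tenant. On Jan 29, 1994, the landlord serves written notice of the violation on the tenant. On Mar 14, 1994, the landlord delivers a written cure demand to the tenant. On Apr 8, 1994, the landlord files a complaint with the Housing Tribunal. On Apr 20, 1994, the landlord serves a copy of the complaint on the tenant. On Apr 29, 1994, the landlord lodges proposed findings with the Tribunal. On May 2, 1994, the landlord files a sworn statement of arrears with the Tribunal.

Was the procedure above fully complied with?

Step 1 — counting 7 days from Jan 23, 1994 (when the violation is discovered) gives a deadline of Jan 30, 1994; done Jan 29, 1994 — timely.
Step 2 — 24 and 38 days from Feb 12, 1994 (end of the 14-day waiting period, which began when the written notice is served on Jan 29, 1994) are Mar 8, 1994 and Mar 22, 1994 respectively; done Mar 14, 1994, which is between those dates.
Step 3 — must wait 24 days from Mar 14, 1994 (when the cure demand is delivered), so not before Apr 7, 1994; Apr 8, 1994 is on or after that date.
Step 4 — counting 83 days from Apr 18, 1994 (end of the 10-day objection period, which began when the complaint is filed on Apr 8, 1994) gives a deadline of Jul 10, 1994; completed Apr 20, 1994, before the deadline.
Step 5 — must wait 20 days from Apr 8, 1994 (when the complaint is filed), so not before Apr 28, 1994; Apr 29, 1994 is on or after that date.
Step 6 — counting 51 days from Apr 29, 1994 (when the proposed findings are lodged) gives a deadline of Jun 19, 1994; done May 2, 1994 — timely.

Yes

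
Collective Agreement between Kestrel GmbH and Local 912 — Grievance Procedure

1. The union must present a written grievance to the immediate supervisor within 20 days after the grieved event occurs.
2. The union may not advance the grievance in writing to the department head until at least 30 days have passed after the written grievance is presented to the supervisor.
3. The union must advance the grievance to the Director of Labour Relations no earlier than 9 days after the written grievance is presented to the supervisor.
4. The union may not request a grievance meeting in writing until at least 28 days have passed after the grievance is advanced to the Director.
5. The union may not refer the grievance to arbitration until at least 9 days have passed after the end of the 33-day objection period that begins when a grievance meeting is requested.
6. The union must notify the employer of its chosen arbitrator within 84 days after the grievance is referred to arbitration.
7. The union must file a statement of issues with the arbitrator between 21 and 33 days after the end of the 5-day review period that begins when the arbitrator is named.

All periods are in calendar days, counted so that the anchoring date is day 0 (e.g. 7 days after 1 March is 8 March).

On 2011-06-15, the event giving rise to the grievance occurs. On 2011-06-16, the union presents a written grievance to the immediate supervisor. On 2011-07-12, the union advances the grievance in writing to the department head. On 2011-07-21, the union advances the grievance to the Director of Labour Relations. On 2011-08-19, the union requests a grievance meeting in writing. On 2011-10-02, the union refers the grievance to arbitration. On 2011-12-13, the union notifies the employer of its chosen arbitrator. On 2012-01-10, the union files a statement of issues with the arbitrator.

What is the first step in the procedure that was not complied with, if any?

Step 1: 20 days after 2011-06-15 (when the grieved event occurs) is 2011-07-05; completed 2011-06-16, before the deadline.
Step 2: the earliest permitted date is 30 days after 2011-06-16 (when the written grievance is presented to the supervisor), i.e. 2011-07-16; done 2011-07-12 — 4 days too early.

Step 2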